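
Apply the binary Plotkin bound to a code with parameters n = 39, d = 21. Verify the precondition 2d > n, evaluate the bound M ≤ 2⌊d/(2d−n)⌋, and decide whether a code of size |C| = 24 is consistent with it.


Plotkin bound M ≤ 14; given |C| = 24 > bound (violated).

Check applicability: 2d = 42, n = 39.
2d − n = 3 > 0, so Plotkin applies.
Compute d/(2d−n) = 21/3 ≈ 7.0000.
⌊d/(2d−n)⌋ = 7.
Plotkin bound: M ≤ 2·7 = 14.
Given |C| = 24, check: VIOLATED.
This |C| is above the Plotkin bound, so no binary code with n = 39, d = 21 and 24 codewords exists.


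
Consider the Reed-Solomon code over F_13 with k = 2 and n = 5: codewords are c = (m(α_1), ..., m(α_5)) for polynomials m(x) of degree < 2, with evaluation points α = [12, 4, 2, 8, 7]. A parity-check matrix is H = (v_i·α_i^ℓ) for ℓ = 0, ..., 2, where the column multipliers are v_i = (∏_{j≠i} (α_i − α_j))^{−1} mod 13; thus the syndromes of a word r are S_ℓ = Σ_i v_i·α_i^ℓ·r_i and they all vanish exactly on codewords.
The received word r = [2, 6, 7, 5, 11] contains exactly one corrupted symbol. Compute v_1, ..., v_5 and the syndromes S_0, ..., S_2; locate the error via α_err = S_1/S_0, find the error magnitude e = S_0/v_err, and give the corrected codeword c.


S = (5, 1, 8), error at position 4, error magnitude e = 1, c = [2, 6, 7, 4, 11].

Step 1: column multipliers v_i = (∏_{j≠i}(α_i − α_j))^{−1} mod 13.
  i = 1 (α = 12): (12−4)(12−2)(12−8)(12−7) = 8·10·4·5 = 1600 ≡ 1, so v_1 = 1^{−1} = 1 (mod 13).
  i = 2 (α = 4): (4−12)(4−2)(4−8)(4−7) = (−8)·2·(−4)·(−3) = −192 ≡ 3, so v_2 = 3^{−1} = 9 (mod 13).
  i = 3 (α = 2): (2−12)(2−4)(2−8)(2−7) = (−10)·(−2)·(−6)·(−5) = 600 ≡ 2, so v_3 = 2^{−1} = 7 (mod 13).
  i = 4 (α = 8): (8−12)(8−4)(8−2)(8−7) = (−4)·4·6·1 = −96 ≡ 8, so v_4 = 8^{−1} = 5 (mod 13).
  i = 5 (α = 7): (7−12)(7−4)(7−2)(7−8) = (−5)·3·5·(−1) = 75 ≡ 10, so v_5 = 10^{−1} = 4 (mod 13).
  v = [1, 9, 7, 5, 4].
Step 2: syndromes of r = [2, 6, 7, 5, 11] (all sums mod 13).
  S_0 = Σ v_i r_i = 1·2 + 9·6 + 7·7 + 5·5 + 4·11 = 174 ≡ 5.
  S_1 = Σ v_i α_i r_i = 1·12·2 + 9·4·6 + 7·2·7 + 5·8·5 + 4·7·11 = 846 ≡ 1.
  α_i^2 mod 13 = [1, 3, 4, 12, 10].
  S_2 = Σ v_i α_i^2 r_i = 1·1·2 + 9·3·6 + 7·4·7 + 5·12·5 + 4·10·11 = 1100 ≡ 8.
  S = (5, 1, 8) ≠ 0, so r is not a codeword (an error is present).
Step 3: locate the error. For a single error e at position i, S_ℓ = v_i·e·α_i^ℓ, so α_err = S_1/S_0.
  S_0^{−1} = 5^{−1} = 8 (mod 13), so α_err = 1·8 = 8 ≡ 8 = α_4. Error position i = 4.
  Consistency check: S_2/S_1 = 8·1 = 8 ≡ 8 = α_err ✓ (single-error assumption holds).
Step 4: error magnitude e = S_0/v_4 = S_0·∏_{j≠4}(α_4 − α_j) = 5·8 = 40 ≡ 1 (mod 13).
Step 5: correct position 4: c_4 = r_4 − e = 5 − 1 ≡ 4 (mod 13). Hence c = [2, 6, 7, 4, 11].
  Check: interpolating c through the α_i gives m(x) = 8 + 6·x (degree < 2) with m(α_i) = c_i for every i, so c is indeed a codeword.


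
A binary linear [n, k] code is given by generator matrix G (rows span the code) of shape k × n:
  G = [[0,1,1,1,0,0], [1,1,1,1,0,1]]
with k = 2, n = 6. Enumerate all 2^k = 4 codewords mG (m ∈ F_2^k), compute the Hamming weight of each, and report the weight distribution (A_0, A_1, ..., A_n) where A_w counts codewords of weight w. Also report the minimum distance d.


Weight distribution: A_0 = 1, A_2 = 1, A_3 = 1, A_5 = 1. Minimum distance d = 2.

Enumerate all 2^2 = 4 messages m ∈ F_2^2.
For each, compute codeword c = mG in F_2^6, then tally its weight.
  m = 00 → c = 000000, weight = 0.
  m = 10 → c = 011100, weight = 3.
  m = 01 → c = 111101, weight = 5.
  m = 11 → c = 100001, weight = 2.
Tally weights:
  weight 0: 1 codewords.
  weight 2: 1 codewords.
  weight 3: 1 codewords.
  weight 5: 1 codewords.
Minimum distance d = smallest w > 0 with A_w > 0 = 2.
Sanity: Σ A_w = 4 = 2^2 = 4 ✓.


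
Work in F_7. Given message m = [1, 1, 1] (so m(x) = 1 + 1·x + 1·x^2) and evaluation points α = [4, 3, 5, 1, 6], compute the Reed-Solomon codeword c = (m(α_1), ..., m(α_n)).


c = [0, 6, 3, 3, 1]

Message polynomial: m(x) = 1 + 1·x + 1·x^2 (mod 7).
For each evaluation point α_i, compute m(α_i) mod 7:
  α_1 = 4: Horner steps 1 → 5 → 0, so m(4) = 0.
  α_2 = 3: Horner steps 1 → 4 → 6, so m(3) = 6.
  α_3 = 5: Horner steps 1 → 6 → 3, so m(5) = 3.
  α_4 = 1: Horner steps 1 → 2 → 3, so m(1) = 3.
  α_5 = 6: Horner steps 1 → 0 → 1, so m(6) = 1.
Codeword c = [0, 6, 3, 3, 1] ∈ F_7^5.


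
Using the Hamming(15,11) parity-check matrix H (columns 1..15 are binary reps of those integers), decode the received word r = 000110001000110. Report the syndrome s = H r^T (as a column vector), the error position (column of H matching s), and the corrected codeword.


s = (1, 0, 1, 1)^T, error position = 11, corrected codeword c = 000110001010110

Compute s = H r^T mod 2 one row at a time:
  s_1 = 0 + 1 + 0 + 0 + 0 + 1 + 1 + 0 = 3 ≡ 1 (mod 2).
  s_2 = 1 + 1 + 0 + 0 + 0 + 1 + 1 + 0 = 4 ≡ 0 (mod 2).
  s_3 = 0 + 0 + 0 + 0 + 0 + 0 + 1 + 0 = 1 ≡ 1 (mod 2).
  s_4 = 0 + 0 + 1 + 0 + 1 + 0 + 1 + 0 = 3 ≡ 1 (mod 2).
s = (1, 0, 1, 1)^T — this equals column 11 of H (binary 1011), so error is at position 11.
Correct: flip bit 11 of r = 000110001000110 to get c = 000110001010110.


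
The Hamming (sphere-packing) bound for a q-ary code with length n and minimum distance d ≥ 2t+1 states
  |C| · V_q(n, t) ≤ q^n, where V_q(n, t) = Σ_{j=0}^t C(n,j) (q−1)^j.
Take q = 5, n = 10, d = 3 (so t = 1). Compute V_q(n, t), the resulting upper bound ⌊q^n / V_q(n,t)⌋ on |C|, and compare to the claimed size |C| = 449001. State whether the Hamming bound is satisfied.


V_q(n, t) = 41, q^n = 9765625, Hamming bound = 238185, |C| = 449001 > bound (violated).

Step 1: Compute V_q(n, t) = Σ_{j=0}^1 C(n, j) (q−1)^j.
  j = 0: C(10,0)·(4)^0 = 1·1 = 1.
  j = 1: C(10,1)·(4)^1 = 10·4 = 40.
  V_q(n, t) = 1 + 40 = 41.
Step 2: q^n = 5^10 = 9765625.
Step 3: Hamming bound ⌊q^n / V_q(n,t)⌋ = ⌊9765625/41⌋ = 238185.
Step 4: Compare |C| = 449001 to 238185: violated.
The claimed |C| lies above the Hamming bound, so no 5-ary code of length 10 with d ≥ 3 can have 449001 codewords.


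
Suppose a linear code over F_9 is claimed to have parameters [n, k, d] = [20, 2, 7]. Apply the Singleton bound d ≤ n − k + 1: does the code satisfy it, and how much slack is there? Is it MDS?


Singleton RHS = n − k + 1 = 19, slack = 12, bound satisfied, not MDS.

Singleton bound: d ≤ n − k + 1.
Here n = 20, k = 2, so n − k + 1 = 19.
Given d = 7, check d ≤ 19: YES.
Slack = (n − k + 1) − d = 12.
The code is NOT MDS (slack = 12 > 0).
Description: the claimed parameters are [20, 2, 7]_9; such a code would be non-MDS.


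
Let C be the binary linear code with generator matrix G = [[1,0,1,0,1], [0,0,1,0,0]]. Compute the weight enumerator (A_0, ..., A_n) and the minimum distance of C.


Weight distribution: A_0 = 1, A_1 = 1, A_2 = 1, A_3 = 1. Minimum distance d = 1.

Enumerate all 2^2 = 4 messages m ∈ F_2^2.
For each, compute codeword c = mG in F_2^5, then tally its weight.
  m = 00 → c = 00000, weight = 0.
  m = 10 → c = 10101, weight = 3.
  m = 01 → c = 00100, weight = 1.
  m = 11 → c = 10001, weight = 2.
Tally weights:
  weight 0: 1 codewords.
  weight 1: 1 codewords.
  weight 2: 1 codewords.
  weight 3: 1 codewords.
Minimum distance d = smallest w > 0 with A_w > 0 = 1.
Sanity: Σ A_w = 4 = 2^2 = 4 ✓.


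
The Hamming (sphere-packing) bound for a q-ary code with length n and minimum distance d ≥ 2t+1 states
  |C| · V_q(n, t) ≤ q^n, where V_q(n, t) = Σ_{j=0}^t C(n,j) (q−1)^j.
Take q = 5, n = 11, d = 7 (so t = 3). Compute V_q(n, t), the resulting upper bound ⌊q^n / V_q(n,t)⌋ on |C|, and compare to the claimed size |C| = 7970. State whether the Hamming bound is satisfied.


V_q(n, t) = 11485, q^n = 48828125, Hamming bound = 4251, |C| = 7970 > bound (violated).

Step 1: Compute V_q(n, t) = Σ_{j=0}^3 C(n, j) (q−1)^j.
  j = 0: C(11,0)·(4)^0 = 1·1 = 1.
  j = 1: C(11,1)·(4)^1 = 11·4 = 44.
  j = 2: C(11,2)·(4)^2 = 55·16 = 880.
  j = 3: C(11,3)·(4)^3 = 165·64 = 10560.
  V_q(n, t) = 1 + 44 + 880 + 10560 = 11485.
Step 2: q^n = 5^11 = 48828125.
Step 3: Hamming bound ⌊q^n / V_q(n,t)⌋ = ⌊48828125/11485⌋ = 4251.
Step 4: Compare |C| = 7970 to 4251: violated.
The claimed |C| lies above the Hamming bound, so no 5-ary code of length 11 with d ≥ 7 can have 7970 codewords.


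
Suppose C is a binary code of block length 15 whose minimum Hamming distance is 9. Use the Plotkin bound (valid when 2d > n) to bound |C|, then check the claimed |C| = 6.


Plotkin bound M ≤ 6; given |C| = 6 ≤ bound (satisfied).

Check applicability: 2d = 18, n = 15.
2d − n = 3 > 0, so Plotkin applies.
Compute d/(2d−n) = 9/3 ≈ 3.0000.
⌊d/(2d−n)⌋ = 3.
Plotkin bound: M ≤ 2·3 = 6.
Given |C| = 6, check: satisfied.
This |C| is at the Plotkin bound.


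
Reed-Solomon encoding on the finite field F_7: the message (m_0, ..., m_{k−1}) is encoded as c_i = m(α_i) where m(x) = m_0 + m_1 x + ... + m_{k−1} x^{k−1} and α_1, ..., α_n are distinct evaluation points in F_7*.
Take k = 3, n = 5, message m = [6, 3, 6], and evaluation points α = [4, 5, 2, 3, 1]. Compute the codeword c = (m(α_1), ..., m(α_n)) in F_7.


c = [2, 3, 1, 6, 1]

Message polynomial: m(x) = 6 + 3·x + 6·x^2 (mod 7).
For each evaluation point α_i, compute m(α_i) mod 7:
  α_1 = 4: Horner steps 6 → 6 → 2, so m(4) = 2.
  α_2 = 5: Horner steps 6 → 5 → 3, so m(5) = 3.
  α_3 = 2: Horner steps 6 → 1 → 1, so m(2) = 1.
  α_4 = 3: Horner steps 6 → 0 → 6, so m(3) = 6.
  α_5 = 1: Horner steps 6 → 2 → 1, so m(1) = 1.
Codeword c = [2, 3, 1, 6, 1] ∈ F_7^5.


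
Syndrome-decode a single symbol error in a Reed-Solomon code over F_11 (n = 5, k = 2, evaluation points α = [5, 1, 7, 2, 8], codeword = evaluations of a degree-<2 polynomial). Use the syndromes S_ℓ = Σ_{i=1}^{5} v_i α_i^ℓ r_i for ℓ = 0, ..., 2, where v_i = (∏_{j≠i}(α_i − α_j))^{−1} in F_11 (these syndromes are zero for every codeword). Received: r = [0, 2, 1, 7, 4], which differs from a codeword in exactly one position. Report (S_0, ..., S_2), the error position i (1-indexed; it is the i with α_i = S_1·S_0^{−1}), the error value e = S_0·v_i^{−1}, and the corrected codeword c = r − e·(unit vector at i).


S = (4, 6, 9), error at position 3, error magnitude e = 2, c = [0, 2, 10, 7, 4].

Step 1: column multipliers v_i = (∏_{j≠i}(α_i − α_j))^{−1} mod 11.
  i = 1 (α = 5): (5−1)(5−7)(5−2)(5−8) = 4·(−2)·3·(−3) = 72 ≡ 6, so v_1 = 6^{−1} = 2 (mod 11).
  i = 2 (α = 1): (1−5)(1−7)(1−2)(1−8) = (−4)·(−6)·(−1)·(−7) = 168 ≡ 3, so v_2 = 3^{−1} = 4 (mod 11).
  i = 3 (α = 7): (7−5)(7−1)(7−2)(7−8) = 2·6·5·(−1) = −60 ≡ 6, so v_3 = 6^{−1} = 2 (mod 11).
  i = 4 (α = 2): (2−5)(2−1)(2−7)(2−8) = (−3)·1·(−5)·(−6) = −90 ≡ 9, so v_4 = 9^{−1} = 5 (mod 11).
  i = 5 (α = 8): (8−5)(8−1)(8−7)(8−2) = 3·7·1·6 = 126 ≡ 5, so v_5 = 5^{−1} = 9 (mod 11).
  v = [2, 4, 2, 5, 9].
Step 2: syndromes of r = [0, 2, 1, 7, 4] (all sums mod 11).
  S_0 = Σ v_i r_i = 2·0 + 4·2 + 2·1 + 5·7 + 9·4 = 81 ≡ 4.
  S_1 = Σ v_i α_i r_i = 2·5·0 + 4·1·2 + 2·7·1 + 5·2·7 + 9·8·4 = 380 ≡ 6.
  α_i^2 mod 11 = [3, 1, 5, 4, 9].
  S_2 = Σ v_i α_i^2 r_i = 2·3·0 + 4·1·2 + 2·5·1 + 5·4·7 + 9·9·4 = 482 ≡ 9.
  S = (4, 6, 9) ≠ 0, so r is not a codeword (an error is present).
Step 3: locate the error. For a single error e at position i, S_ℓ = v_i·e·α_i^ℓ, so α_err = S_1/S_0.
  S_0^{−1} = 4^{−1} = 3 (mod 11), so α_err = 6·3 = 18 ≡ 7 = α_3. Error position i = 3.
  Consistency check: S_2/S_1 = 9·2 = 18 ≡ 7 = α_err ✓ (single-error assumption holds).
Step 4: error magnitude e = S_0/v_3 = S_0·∏_{j≠3}(α_3 − α_j) = 4·6 = 24 ≡ 2 (mod 11).
Step 5: correct position 3: c_3 = r_3 − e = 1 − 2 ≡ 10 (mod 11). Hence c = [0, 2, 10, 7, 4].
  Check: interpolating c through the α_i gives m(x) = 8 + 5·x (degree < 2) with m(α_i) = c_i for every i, so c is indeed a codeword.


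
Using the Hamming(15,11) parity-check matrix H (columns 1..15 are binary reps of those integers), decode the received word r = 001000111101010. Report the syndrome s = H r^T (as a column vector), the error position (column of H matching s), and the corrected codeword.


s = (1, 1, 0, 1)^T, error position = 13, corrected codeword c = 001000111101110

Compute s = H r^T mod 2 one row at a time:
  s_1 = 1 + 1 + 1 + 0 + 1 + 0 + 1 + 0 = 5 ≡ 1 (mod 2).
  s_2 = 0 + 0 + 0 + 1 + 1 + 0 + 1 + 0 = 3 ≡ 1 (mod 2).
  s_3 = 0 + 1 + 0 + 1 + 1 + 0 + 1 + 0 = 4 ≡ 0 (mod 2).
  s_4 = 0 + 1 + 0 + 1 + 1 + 0 + 0 + 0 = 3 ≡ 1 (mod 2).
s = (1, 1, 0, 1)^T — this equals column 13 of H (binary 1101), so error is at position 13.
Correct: flip bit 13 of r = 001000111101010 to get c = 001000111101110.


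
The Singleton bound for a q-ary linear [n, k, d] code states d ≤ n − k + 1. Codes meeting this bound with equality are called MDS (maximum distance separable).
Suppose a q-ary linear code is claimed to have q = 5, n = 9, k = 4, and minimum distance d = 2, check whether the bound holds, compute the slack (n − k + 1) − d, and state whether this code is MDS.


Singleton RHS = n − k + 1 = 6, slack = 4, bound satisfied, not MDS.

Singleton bound: d ≤ n − k + 1.
Here n = 9, k = 4, so n − k + 1 = 6.
Given d = 2, check d ≤ 6: YES.
Slack = (n − k + 1) − d = 4.
The code is NOT MDS (slack = 4 > 0).
Description: the claimed parameters are [9, 4, 2]_5; such a code would be non-MDS.


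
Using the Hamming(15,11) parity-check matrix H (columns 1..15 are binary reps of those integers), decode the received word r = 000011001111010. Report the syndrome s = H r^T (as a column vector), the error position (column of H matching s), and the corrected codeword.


s = (1, 0, 0, 1)^T, error position = 9, corrected codeword c = 000011000111010

Compute s = H r^T mod 2 one row at a time:
  s_1 = 0 + 1 + 1 + 1 + 1 + 0 + 1 + 0 = 5 ≡ 1 (mod 2).
  s_2 = 0 + 1 + 1 + 0 + 1 + 0 + 1 + 0 = 4 ≡ 0 (mod 2).
  s_3 = 0 + 0 + 1 + 0 + 1 + 1 + 1 + 0 = 4 ≡ 0 (mod 2).
  s_4 = 0 + 0 + 1 + 0 + 1 + 1 + 0 + 0 = 3 ≡ 1 (mod 2).
s = (1, 0, 0, 1)^T — this equals column 9 of H (binary 1001), so error is at position 9.
Correct: flip bit 9 of r = 000011001111010 to get c = 000011000111010.


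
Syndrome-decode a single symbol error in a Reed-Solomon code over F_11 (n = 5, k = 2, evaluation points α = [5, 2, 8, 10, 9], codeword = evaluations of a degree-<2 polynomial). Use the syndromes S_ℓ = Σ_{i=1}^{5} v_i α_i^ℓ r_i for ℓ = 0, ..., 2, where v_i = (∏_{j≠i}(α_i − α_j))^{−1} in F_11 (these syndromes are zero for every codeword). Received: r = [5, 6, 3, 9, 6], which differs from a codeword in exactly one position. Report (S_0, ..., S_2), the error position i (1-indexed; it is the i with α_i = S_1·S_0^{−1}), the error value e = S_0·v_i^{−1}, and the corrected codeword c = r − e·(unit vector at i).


S = (3, 6, 1), error at position 2, error magnitude e = 10, c = [5, 7, 3, 9, 6].

Step 1: column multipliers v_i = (∏_{j≠i}(α_i − α_j))^{−1} mod 11.
  i = 1 (α = 5): (5−2)(5−8)(5−10)(5−9) = 3·(−3)·(−5)·(−4) = −180 ≡ 7, so v_1 = 7^{−1} = 8 (mod 11).
  i = 2 (α = 2): (2−5)(2−8)(2−10)(2−9) = (−3)·(−6)·(−8)·(−7) = 1008 ≡ 7, so v_2 = 7^{−1} = 8 (mod 11).
  i = 3 (α = 8): (8−5)(8−2)(8−10)(8−9) = 3·6·(−2)·(−1) = 36 ≡ 3, so v_3 = 3^{−1} = 4 (mod 11).
  i = 4 (α = 10): (10−5)(10−2)(10−8)(10−9) = 5·8·2·1 = 80 ≡ 3, so v_4 = 3^{−1} = 4 (mod 11).
  i = 5 (α = 9): (9−5)(9−2)(9−8)(9−10) = 4·7·1·(−1) = −28 ≡ 5, so v_5 = 5^{−1} = 9 (mod 11).
  v = [8, 8, 4, 4, 9].
Step 2: syndromes of r = [5, 6, 3, 9, 6] (all sums mod 11).
  S_0 = Σ v_i r_i = 8·5 + 8·6 + 4·3 + 4·9 + 9·6 = 190 ≡ 3.
  S_1 = Σ v_i α_i r_i = 8·5·5 + 8·2·6 + 4·8·3 + 4·10·9 + 9·9·6 = 1238 ≡ 6.
  α_i^2 mod 11 = [3, 4, 9, 1, 4].
  S_2 = Σ v_i α_i^2 r_i = 8·3·5 + 8·4·6 + 4·9·3 + 4·1·9 + 9·4·6 = 672 ≡ 1.
  S = (3, 6, 1) ≠ 0, so r is not a codeword (an error is present).
Step 3: locate the error. For a single error e at position i, S_ℓ = v_i·e·α_i^ℓ, so α_err = S_1/S_0.
  S_0^{−1} = 3^{−1} = 4 (mod 11), so α_err = 6·4 = 24 ≡ 2 = α_2. Error position i = 2.
  Consistency check: S_2/S_1 = 1·2 = 2 ≡ 2 = α_err ✓ (single-error assumption holds).
Step 4: error magnitude e = S_0/v_2 = S_0·∏_{j≠2}(α_2 − α_j) = 3·7 = 21 ≡ 10 (mod 11).
Step 5: correct position 2: c_2 = r_2 − e = 6 − 10 ≡ 7 (mod 11). Hence c = [5, 7, 3, 9, 6].
  Check: interpolating c through the α_i gives m(x) = 1 + 3·x (degree < 2) with m(α_i) = c_i for every i, so c is indeed a codeword.


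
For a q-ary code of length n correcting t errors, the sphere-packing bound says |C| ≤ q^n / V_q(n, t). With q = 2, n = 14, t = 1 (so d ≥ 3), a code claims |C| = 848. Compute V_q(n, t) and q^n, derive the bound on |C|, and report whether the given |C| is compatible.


V_q(n, t) = 15, q^n = 16384, Hamming bound = 1092, |C| = 848 ≤ bound (satisfied).

Step 1: Compute V_q(n, t) = Σ_{j=0}^1 C(n, j) (q−1)^j.
  j = 0: C(14,0)·(1)^0 = 1·1 = 1.
  j = 1: C(14,1)·(1)^1 = 14·1 = 14.
  V_q(n, t) = 1 + 14 = 15.
Step 2: q^n = 2^14 = 16384.
Step 3: Hamming bound ⌊q^n / V_q(n,t)⌋ = ⌊16384/15⌋ = 1092.
Step 4: Compare |C| = 848 to 1092: satisfied.
The claimed |C| lies below the Hamming bound.


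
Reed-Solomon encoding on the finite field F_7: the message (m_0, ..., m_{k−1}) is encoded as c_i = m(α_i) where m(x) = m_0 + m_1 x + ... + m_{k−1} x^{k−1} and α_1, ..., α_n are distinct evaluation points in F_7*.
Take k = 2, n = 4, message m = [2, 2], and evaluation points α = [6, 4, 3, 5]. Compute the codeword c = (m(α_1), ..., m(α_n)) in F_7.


c = [0, 3, 1, 5]

Message polynomial: m(x) = 2 + 2·x (mod 7).
For each evaluation point α_i, compute m(α_i) mod 7:
  α_1 = 6: Horner steps 2 → 0, so m(6) = 0.
  α_2 = 4: Horner steps 2 → 3, so m(4) = 3.
  α_3 = 3: Horner steps 2 → 1, so m(3) = 1.
  α_4 = 5: Horner steps 2 → 5, so m(5) = 5.
Codeword c = [0, 3, 1, 5] ∈ F_7^4.


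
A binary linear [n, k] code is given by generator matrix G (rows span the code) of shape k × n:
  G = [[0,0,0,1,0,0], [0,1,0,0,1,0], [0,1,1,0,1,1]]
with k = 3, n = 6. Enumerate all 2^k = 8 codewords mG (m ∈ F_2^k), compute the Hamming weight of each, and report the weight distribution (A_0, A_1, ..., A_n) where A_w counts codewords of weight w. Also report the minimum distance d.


Weight distribution: A_0 = 1, A_1 = 1, A_2 = 2, A_3 = 2, A_4 = 1, A_5 = 1. Minimum distance d = 1.

Enumerate all 2^3 = 8 messages m ∈ F_2^3.
For each, compute codeword c = mG in F_2^6, then tally its weight.
  m = 000 → c = 000000, weight = 0.
  m = 100 → c = 000100, weight = 1.
  m = 010 → c = 010010, weight = 2.
  m = 110 → c = 010110, weight = 3.
  m = 001 → c = 011011, weight = 4.
  m = 101 → c = 011111, weight = 5.
  m = 011 → c = 001001, weight = 2.
  m = 111 → c = 001101, weight = 3.
Tally weights:
  weight 0: 1 codewords.
  weight 1: 1 codewords.
  weight 2: 2 codewords.
  weight 3: 2 codewords.
  weight 4: 1 codewords.
  weight 5: 1 codewords.
Minimum distance d = smallest w > 0 with A_w > 0 = 1.
Sanity: Σ A_w = 8 = 2^3 = 8 ✓.


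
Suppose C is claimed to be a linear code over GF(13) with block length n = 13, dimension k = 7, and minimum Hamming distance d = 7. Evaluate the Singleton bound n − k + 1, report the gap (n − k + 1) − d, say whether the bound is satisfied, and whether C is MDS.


Singleton RHS = n − k + 1 = 7, slack = 0, bound satisfied, MDS.

Singleton bound: d ≤ n − k + 1.
Here n = 13, k = 7, so n − k + 1 = 7.
Given d = 7, check d ≤ 7: YES.
Slack = (n − k + 1) − d = 0.
The code is MDS (slack = 0).
Description: the claimed parameters are [13, 7, 7]_13; such a code would be MDS (meets Singleton bound).


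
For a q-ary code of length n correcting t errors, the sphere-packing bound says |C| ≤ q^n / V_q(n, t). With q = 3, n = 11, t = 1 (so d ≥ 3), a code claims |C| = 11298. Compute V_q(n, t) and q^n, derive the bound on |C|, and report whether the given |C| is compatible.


V_q(n, t) = 23, q^n = 177147, Hamming bound = 7702, |C| = 11298 > bound (violated).

Step 1: Compute V_q(n, t) = Σ_{j=0}^1 C(n, j) (q−1)^j.
  j = 0: C(11,0)·(2)^0 = 1·1 = 1.
  j = 1: C(11,1)·(2)^1 = 11·2 = 22.
  V_q(n, t) = 1 + 22 = 23.
Step 2: q^n = 3^11 = 177147.
Step 3: Hamming bound ⌊q^n / V_q(n,t)⌋ = ⌊177147/23⌋ = 7702.
Step 4: Compare |C| = 11298 to 7702: violated.
The claimed |C| lies above the Hamming bound, so no 3-ary code of length 11 with d ≥ 3 can have 11298 codewords.


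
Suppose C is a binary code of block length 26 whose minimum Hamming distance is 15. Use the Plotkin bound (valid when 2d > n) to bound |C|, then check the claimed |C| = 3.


Plotkin bound M ≤ 6; given |C| = 3 ≤ bound (satisfied).

Check applicability: 2d = 30, n = 26.
2d − n = 4 > 0, so Plotkin applies.
Compute d/(2d−n) = 15/4 ≈ 3.7500.
⌊d/(2d−n)⌋ = 3.
Plotkin bound: M ≤ 2·3 = 6.
Given |C| = 3, check: satisfied.
This |C| is below the Plotkin bound.


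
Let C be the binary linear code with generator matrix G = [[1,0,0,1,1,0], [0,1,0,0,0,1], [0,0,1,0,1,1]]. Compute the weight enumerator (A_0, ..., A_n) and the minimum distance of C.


Weight distribution: A_0 = 1, A_2 = 1, A_3 = 3, A_4 = 2, A_5 = 1. Minimum distance d = 2.

Enumerate all 2^3 = 8 messages m ∈ F_2^3.
For each, compute codeword c = mG in F_2^6, then tally its weight.
  m = 000 → c = 000000, weight = 0.
  m = 100 → c = 100110, weight = 3.
  m = 010 → c = 010001, weight = 2.
  m = 110 → c = 110111, weight = 5.
  m = 001 → c = 001011, weight = 3.
  m = 101 → c = 101101, weight = 4.
  m = 011 → c = 011010, weight = 3.
  m = 111 → c = 111100, weight = 4.
Tally weights:
  weight 0: 1 codewords.
  weight 2: 1 codewords.
  weight 3: 3 codewords.
  weight 4: 2 codewords.
  weight 5: 1 codewords.
Minimum distance d = smallest w > 0 with A_w > 0 = 2.
Sanity: Σ A_w = 8 = 2^3 = 8 ✓.


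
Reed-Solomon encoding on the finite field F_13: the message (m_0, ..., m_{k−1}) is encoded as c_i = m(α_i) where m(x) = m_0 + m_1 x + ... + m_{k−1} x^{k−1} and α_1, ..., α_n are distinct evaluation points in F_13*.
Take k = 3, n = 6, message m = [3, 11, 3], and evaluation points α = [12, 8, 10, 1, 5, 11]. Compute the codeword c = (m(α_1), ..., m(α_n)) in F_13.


c = [8, 10, 10, 4, 3, 6]

Message polynomial: m(x) = 3 + 11·x + 3·x^2 (mod 13).
For each evaluation point α_i, compute m(α_i) mod 13:
  α_1 = 12: Horner steps 3 → 8 → 8, so m(12) = 8.
  α_2 = 8: Horner steps 3 → 9 → 10, so m(8) = 10.
  α_3 = 10: Horner steps 3 → 2 → 10, so m(10) = 10.
  α_4 = 1: Horner steps 3 → 1 → 4, so m(1) = 4.
  α_5 = 5: Horner steps 3 → 0 → 3, so m(5) = 3.
  α_6 = 11: Horner steps 3 → 5 → 6, so m(11) = 6.
Codeword c = [8, 10, 10, 4, 3, 6] ∈ F_13^6.


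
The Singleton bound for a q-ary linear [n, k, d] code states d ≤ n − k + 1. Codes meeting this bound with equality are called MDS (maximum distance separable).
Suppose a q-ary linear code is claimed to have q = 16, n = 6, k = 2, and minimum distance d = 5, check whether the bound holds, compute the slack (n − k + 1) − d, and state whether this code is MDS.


Singleton RHS = n − k + 1 = 5, slack = 0, bound satisfied, MDS.

Singleton bound: d ≤ n − k + 1.
Here n = 6, k = 2, so n − k + 1 = 5.
Given d = 5, check d ≤ 5: YES.
Slack = (n − k + 1) − d = 0.
The code is MDS (slack = 0).
Description: the claimed parameters are [6, 2, 5]_16; such a code would be MDS (meets Singleton bound).


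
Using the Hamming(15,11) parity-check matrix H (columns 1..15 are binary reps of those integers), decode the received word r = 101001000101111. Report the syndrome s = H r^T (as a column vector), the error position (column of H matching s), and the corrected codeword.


s = (1, 1, 1, 0)^T, error position = 14, corrected codeword c = 101001000101101

Compute s = H r^T mod 2 one row at a time:
  s_1 = 0 + 0 + 1 + 0 + 1 + 1 + 1 + 1 = 5 ≡ 1 (mod 2).
  s_2 = 0 + 0 + 1 + 0 + 1 + 1 + 1 + 1 = 5 ≡ 1 (mod 2).
  s_3 = 0 + 1 + 1 + 0 + 1 + 0 + 1 + 1 = 5 ≡ 1 (mod 2).
  s_4 = 1 + 1 + 0 + 0 + 0 + 0 + 1 + 1 = 4 ≡ 0 (mod 2).
s = (1, 1, 1, 0)^T — this equals column 14 of H (binary 1110), so error is at position 14.
Correct: flip bit 14 of r = 101001000101111 to get c = 101001000101101.


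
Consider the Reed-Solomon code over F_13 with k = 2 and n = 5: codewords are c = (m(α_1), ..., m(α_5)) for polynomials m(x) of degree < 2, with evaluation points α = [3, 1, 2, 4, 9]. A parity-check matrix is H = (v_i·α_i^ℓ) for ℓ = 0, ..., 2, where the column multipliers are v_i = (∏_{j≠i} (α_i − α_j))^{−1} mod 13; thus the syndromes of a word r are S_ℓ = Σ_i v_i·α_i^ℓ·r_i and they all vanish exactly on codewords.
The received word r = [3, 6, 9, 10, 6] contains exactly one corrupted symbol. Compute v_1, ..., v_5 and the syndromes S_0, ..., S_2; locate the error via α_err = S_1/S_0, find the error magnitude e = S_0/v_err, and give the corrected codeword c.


S = (12, 12, 12), error at position 2, error magnitude e = 4, c = [3, 2, 9, 10, 6].

Step 1: column multipliers v_i = (∏_{j≠i}(α_i − α_j))^{−1} mod 13.
  i = 1 (α = 3): (3−1)(3−2)(3−4)(3−9) = 2·1·(−1)·(−6) = 12 ≡ 12, so v_1 = 12^{−1} = 12 (mod 13).
  i = 2 (α = 1): (1−3)(1−2)(1−4)(1−9) = (−2)·(−1)·(−3)·(−8) = 48 ≡ 9, so v_2 = 9^{−1} = 3 (mod 13).
  i = 3 (α = 2): (2−3)(2−1)(2−4)(2−9) = (−1)·1·(−2)·(−7) = −14 ≡ 12, so v_3 = 12^{−1} = 12 (mod 13).
  i = 4 (α = 4): (4−3)(4−1)(4−2)(4−9) = 1·3·2·(−5) = −30 ≡ 9, so v_4 = 9^{−1} = 3 (mod 13).
  i = 5 (α = 9): (9−3)(9−1)(9−2)(9−4) = 6·8·7·5 = 1680 ≡ 3, so v_5 = 3^{−1} = 9 (mod 13).
  v = [12, 3, 12, 3, 9].
Step 2: syndromes of r = [3, 6, 9, 10, 6] (all sums mod 13).
  S_0 = Σ v_i r_i = 12·3 + 3·6 + 12·9 + 3·10 + 9·6 = 246 ≡ 12.
  S_1 = Σ v_i α_i r_i = 12·3·3 + 3·1·6 + 12·2·9 + 3·4·10 + 9·9·6 = 948 ≡ 12.
  α_i^2 mod 13 = [9, 1, 4, 3, 3].
  S_2 = Σ v_i α_i^2 r_i = 12·9·3 + 3·1·6 + 12·4·9 + 3·3·10 + 9·3·6 = 1026 ≡ 12.
  S = (12, 12, 12) ≠ 0, so r is not a codeword (an error is present).
Step 3: locate the error. For a single error e at position i, S_ℓ = v_i·e·α_i^ℓ, so α_err = S_1/S_0.
  S_0^{−1} = 12^{−1} = 12 (mod 13), so α_err = 12·12 = 144 ≡ 1 = α_2. Error position i = 2.
  Consistency check: S_2/S_1 = 12·12 = 144 ≡ 1 = α_err ✓ (single-error assumption holds).
Step 4: error magnitude e = S_0/v_2 = S_0·∏_{j≠2}(α_2 − α_j) = 12·9 = 108 ≡ 4 (mod 13).
Step 5: correct position 2: c_2 = r_2 − e = 6 − 4 ≡ 2 (mod 13). Hence c = [3, 2, 9, 10, 6].
  Check: interpolating c through the α_i gives m(x) = 8 + 7·x (degree < 2) with m(α_i) = c_i for every i, so c is indeed a codeword.


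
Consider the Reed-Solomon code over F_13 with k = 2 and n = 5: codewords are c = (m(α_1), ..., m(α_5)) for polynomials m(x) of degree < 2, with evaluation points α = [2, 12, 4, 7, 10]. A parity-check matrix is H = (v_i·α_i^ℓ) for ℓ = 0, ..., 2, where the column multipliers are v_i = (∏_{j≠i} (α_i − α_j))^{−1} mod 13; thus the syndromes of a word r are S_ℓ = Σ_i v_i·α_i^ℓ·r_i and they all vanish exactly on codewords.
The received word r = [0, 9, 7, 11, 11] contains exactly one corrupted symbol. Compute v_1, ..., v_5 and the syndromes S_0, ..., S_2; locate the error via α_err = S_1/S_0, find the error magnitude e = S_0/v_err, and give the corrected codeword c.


S = (2, 7, 5), error at position 5, error magnitude e = 9, c = [0, 9, 7, 11, 2].

Step 1: column multipliers v_i = (∏_{j≠i}(α_i − α_j))^{−1} mod 13.
  i = 1 (α = 2): (2−12)(2−4)(2−7)(2−10) = (−10)·(−2)·(−5)·(−8) = 800 ≡ 7, so v_1 = 7^{−1} = 2 (mod 13).
  i = 2 (α = 12): (12−2)(12−4)(12−7)(12−10) = 10·8·5·2 = 800 ≡ 7, so v_2 = 7^{−1} = 2 (mod 13).
  i = 3 (α = 4): (4−2)(4−12)(4−7)(4−10) = 2·(−8)·(−3)·(−6) = −288 ≡ 11, so v_3 = 11^{−1} = 6 (mod 13).
  i = 4 (α = 7): (7−2)(7−12)(7−4)(7−10) = 5·(−5)·3·(−3) = 225 ≡ 4, so v_4 = 4^{−1} = 10 (mod 13).
  i = 5 (α = 10): (10−2)(10−12)(10−4)(10−7) = 8·(−2)·6·3 = −288 ≡ 11, so v_5 = 11^{−1} = 6 (mod 13).
  v = [2, 2, 6, 10, 6].
Step 2: syndromes of r = [0, 9, 7, 11, 11] (all sums mod 13).
  S_0 = Σ v_i r_i = 2·0 + 2·9 + 6·7 + 10·11 + 6·11 = 236 ≡ 2.
  S_1 = Σ v_i α_i r_i = 2·2·0 + 2·12·9 + 6·4·7 + 10·7·11 + 6·10·11 = 1814 ≡ 7.
  α_i^2 mod 13 = [4, 1, 3, 10, 9].
  S_2 = Σ v_i α_i^2 r_i = 2·4·0 + 2·1·9 + 6·3·7 + 10·10·11 + 6·9·11 = 1838 ≡ 5.
  S = (2, 7, 5) ≠ 0, so r is not a codeword (an error is present).
Step 3: locate the error. For a single error e at position i, S_ℓ = v_i·e·α_i^ℓ, so α_err = S_1/S_0.
  S_0^{−1} = 2^{−1} = 7 (mod 13), so α_err = 7·7 = 49 ≡ 10 = α_5. Error position i = 5.
  Consistency check: S_2/S_1 = 5·2 = 10 ≡ 10 = α_err ✓ (single-error assumption holds).
Step 4: error magnitude e = S_0/v_5 = S_0·∏_{j≠5}(α_5 − α_j) = 2·11 = 22 ≡ 9 (mod 13).
Step 5: correct position 5: c_5 = r_5 − e = 11 − 9 ≡ 2 (mod 13). Hence c = [0, 9, 7, 11, 2].
  Check: interpolating c through the α_i gives m(x) = 6 + 10·x (degree < 2) with m(α_i) = c_i for every i, so c is indeed a codeword.


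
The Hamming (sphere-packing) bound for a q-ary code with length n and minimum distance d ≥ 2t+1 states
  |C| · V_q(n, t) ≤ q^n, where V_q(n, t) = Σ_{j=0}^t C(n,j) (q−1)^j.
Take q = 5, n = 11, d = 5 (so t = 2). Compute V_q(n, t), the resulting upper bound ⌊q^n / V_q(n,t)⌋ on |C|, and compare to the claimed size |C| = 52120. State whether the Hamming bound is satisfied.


V_q(n, t) = 925, q^n = 48828125, Hamming bound = 52787, |C| = 52120 ≤ bound (satisfied).

Step 1: Compute V_q(n, t) = Σ_{j=0}^2 C(n, j) (q−1)^j.
  j = 0: C(11,0)·(4)^0 = 1·1 = 1.
  j = 1: C(11,1)·(4)^1 = 11·4 = 44.
  j = 2: C(11,2)·(4)^2 = 55·16 = 880.
  V_q(n, t) = 1 + 44 + 880 = 925.
Step 2: q^n = 5^11 = 48828125.
Step 3: Hamming bound ⌊q^n / V_q(n,t)⌋ = ⌊48828125/925⌋ = 52787.
Step 4: Compare |C| = 52120 to 52787: satisfied.
The claimed |C| lies below the Hamming bound.


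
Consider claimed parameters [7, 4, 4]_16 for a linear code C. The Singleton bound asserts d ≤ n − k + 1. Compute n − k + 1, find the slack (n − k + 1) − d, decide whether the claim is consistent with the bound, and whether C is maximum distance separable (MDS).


Singleton RHS = n − k + 1 = 4, slack = 0, bound satisfied, MDS.

Singleton bound: d ≤ n − k + 1.
Here n = 7, k = 4, so n − k + 1 = 4.
Given d = 4, check d ≤ 4: YES.
Slack = (n − k + 1) − d = 0.
The code is MDS (slack = 0).
Description: the claimed parameters are [7, 4, 4]_16; such a code would be MDS (meets Singleton bound).


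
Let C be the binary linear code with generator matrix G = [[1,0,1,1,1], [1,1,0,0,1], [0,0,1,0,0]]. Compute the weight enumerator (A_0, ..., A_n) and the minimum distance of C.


Weight distribution: A_0 = 1, A_1 = 1, A_2 = 1, A_3 = 3, A_4 = 2. Minimum distance d = 1.

Enumerate all 2^3 = 8 messages m ∈ F_2^3.
For each, compute codeword c = mG in F_2^5, then tally its weight.
  m = 000 → c = 00000, weight = 0.
  m = 100 → c = 10111, weight = 4.
  m = 010 → c = 11001, weight = 3.
  m = 110 → c = 01110, weight = 3.
  m = 001 → c = 00100, weight = 1.
  m = 101 → c = 10011, weight = 3.
  m = 011 → c = 11101, weight = 4.
  m = 111 → c = 01010, weight = 2.
Tally weights:
  weight 0: 1 codewords.
  weight 1: 1 codewords.
  weight 2: 1 codewords.
  weight 3: 3 codewords.
  weight 4: 2 codewords.
Minimum distance d = smallest w > 0 with A_w > 0 = 1.
Sanity: Σ A_w = 8 = 2^3 = 8 ✓.


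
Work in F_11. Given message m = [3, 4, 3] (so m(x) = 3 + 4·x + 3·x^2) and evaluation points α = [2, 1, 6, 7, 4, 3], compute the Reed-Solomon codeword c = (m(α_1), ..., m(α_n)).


c = [1, 10, 3, 2, 1, 9]

Message polynomial: m(x) = 3 + 4·x + 3·x^2 (mod 11).
For each evaluation point α_i, compute m(α_i) mod 11:
  α_1 = 2: Horner steps 3 → 10 → 1, so m(2) = 1.
  α_2 = 1: Horner steps 3 → 7 → 10, so m(1) = 10.
  α_3 = 6: Horner steps 3 → 0 → 3, so m(6) = 3.
  α_4 = 7: Horner steps 3 → 3 → 2, so m(7) = 2.
  α_5 = 4: Horner steps 3 → 5 → 1, so m(4) = 1.
  α_6 = 3: Horner steps 3 → 2 → 9, so m(3) = 9.
Codeword c = [1, 10, 3, 2, 1, 9] ∈ F_11^6.


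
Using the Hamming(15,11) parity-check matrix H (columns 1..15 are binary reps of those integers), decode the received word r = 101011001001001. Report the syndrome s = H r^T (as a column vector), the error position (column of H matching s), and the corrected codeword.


s = (1, 0, 1, 1)^T, error position = 11, corrected codeword c = 101011001011001

Compute s = H r^T mod 2 one row at a time:
  s_1 = 0 + 1 + 0 + 0 + 1 + 0 + 0 + 1 = 3 ≡ 1 (mod 2).
  s_2 = 0 + 1 + 1 + 0 + 1 + 0 + 0 + 1 = 4 ≡ 0 (mod 2).
  s_3 = 0 + 1 + 1 + 0 + 0 + 0 + 0 + 1 = 3 ≡ 1 (mod 2).
  s_4 = 1 + 1 + 1 + 0 + 1 + 0 + 0 + 1 = 5 ≡ 1 (mod 2).
s = (1, 0, 1, 1)^T — this equals column 11 of H (binary 1011), so error is at position 11.
Correct: flip bit 11 of r = 101011001001001 to get c = 101011001011001.


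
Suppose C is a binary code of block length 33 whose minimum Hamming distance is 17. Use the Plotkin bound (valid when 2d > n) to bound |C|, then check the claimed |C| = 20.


Plotkin bound M ≤ 34; given |C| = 20 ≤ bound (satisfied).

Check applicability: 2d = 34, n = 33.
2d − n = 1 > 0, so Plotkin applies.
Compute d/(2d−n) = 17/1 ≈ 17.0000.
⌊d/(2d−n)⌋ = 17.
Plotkin bound: M ≤ 2·17 = 34.
Given |C| = 20, check: satisfied.
This |C| is below the Plotkin bound.


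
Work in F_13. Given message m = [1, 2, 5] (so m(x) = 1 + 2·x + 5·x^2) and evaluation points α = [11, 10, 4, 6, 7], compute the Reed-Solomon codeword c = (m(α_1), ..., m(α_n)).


c = [4, 1, 11, 11, 0]

Message polynomial: m(x) = 1 + 2·x + 5·x^2 (mod 13).
For each evaluation point α_i, compute m(α_i) mod 13:
  α_1 = 11: Horner steps 5 → 5 → 4, so m(11) = 4.
  α_2 = 10: Horner steps 5 → 0 → 1, so m(10) = 1.
  α_3 = 4: Horner steps 5 → 9 → 11, so m(4) = 11.
  α_4 = 6: Horner steps 5 → 6 → 11, so m(6) = 11.
  α_5 = 7: Horner steps 5 → 11 → 0, so m(7) = 0.
Codeword c = [4, 1, 11, 11, 0] ∈ F_13^5.


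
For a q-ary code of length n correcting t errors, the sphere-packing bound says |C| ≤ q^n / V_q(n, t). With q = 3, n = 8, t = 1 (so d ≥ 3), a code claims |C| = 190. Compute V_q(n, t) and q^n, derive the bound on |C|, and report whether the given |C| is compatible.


V_q(n, t) = 17, q^n = 6561, Hamming bound = 385, |C| = 190 ≤ bound (satisfied).

Step 1: Compute V_q(n, t) = Σ_{j=0}^1 C(n, j) (q−1)^j.
  j = 0: C(8,0)·(2)^0 = 1·1 = 1.
  j = 1: C(8,1)·(2)^1 = 8·2 = 16.
  V_q(n, t) = 1 + 16 = 17.
Step 2: q^n = 3^8 = 6561.
Step 3: Hamming bound ⌊q^n / V_q(n,t)⌋ = ⌊6561/17⌋ = 385.
Step 4: Compare |C| = 190 to 385: satisfied.
The claimed |C| lies below the Hamming bound.


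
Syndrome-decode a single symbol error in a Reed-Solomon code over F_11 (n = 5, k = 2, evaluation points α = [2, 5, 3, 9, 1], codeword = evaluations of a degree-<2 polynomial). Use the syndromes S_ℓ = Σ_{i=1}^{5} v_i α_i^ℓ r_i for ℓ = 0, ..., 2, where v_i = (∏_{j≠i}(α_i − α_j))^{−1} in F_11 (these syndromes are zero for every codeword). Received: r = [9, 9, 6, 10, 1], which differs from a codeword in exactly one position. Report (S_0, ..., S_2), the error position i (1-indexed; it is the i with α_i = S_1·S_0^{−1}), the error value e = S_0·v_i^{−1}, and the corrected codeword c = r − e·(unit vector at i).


S = (3, 4, 9), error at position 2, error magnitude e = 9, c = [9, 0, 6, 10, 1].

Step 1: column multipliers v_i = (∏_{j≠i}(α_i − α_j))^{−1} mod 11.
  i = 1 (α = 2): (2−5)(2−3)(2−9)(2−1) = (−3)·(−1)·(−7)·1 = −21 ≡ 1, so v_1 = 1^{−1} = 1 (mod 11).
  i = 2 (α = 5): (5−2)(5−3)(5−9)(5−1) = 3·2·(−4)·4 = −96 ≡ 3, so v_2 = 3^{−1} = 4 (mod 11).
  i = 3 (α = 3): (3−2)(3−5)(3−9)(3−1) = 1·(−2)·(−6)·2 = 24 ≡ 2, so v_3 = 2^{−1} = 6 (mod 11).
  i = 4 (α = 9): (9−2)(9−5)(9−3)(9−1) = 7·4·6·8 = 1344 ≡ 2, so v_4 = 2^{−1} = 6 (mod 11).
  i = 5 (α = 1): (1−2)(1−5)(1−3)(1−9) = (−1)·(−4)·(−2)·(−8) = 64 ≡ 9, so v_5 = 9^{−1} = 5 (mod 11).
  v = [1, 4, 6, 6, 5].
Step 2: syndromes of r = [9, 9, 6, 10, 1] (all sums mod 11).
  S_0 = Σ v_i r_i = 1·9 + 4·9 + 6·6 + 6·10 + 5·1 = 146 ≡ 3.
  S_1 = Σ v_i α_i r_i = 1·2·9 + 4·5·9 + 6·3·6 + 6·9·10 + 5·1·1 = 851 ≡ 4.
  α_i^2 mod 11 = [4, 3, 9, 4, 1].
  S_2 = Σ v_i α_i^2 r_i = 1·4·9 + 4·3·9 + 6·9·6 + 6·4·10 + 5·1·1 = 713 ≡ 9.
  S = (3, 4, 9) ≠ 0, so r is not a codeword (an error is present).
Step 3: locate the error. For a single error e at position i, S_ℓ = v_i·e·α_i^ℓ, so α_err = S_1/S_0.
  S_0^{−1} = 3^{−1} = 4 (mod 11), so α_err = 4·4 = 16 ≡ 5 = α_2. Error position i = 2.
  Consistency check: S_2/S_1 = 9·3 = 27 ≡ 5 = α_err ✓ (single-error assumption holds).
Step 4: error magnitude e = S_0/v_2 = S_0·∏_{j≠2}(α_2 − α_j) = 3·3 = 9 ≡ 9 (mod 11).
Step 5: correct position 2: c_2 = r_2 − e = 9 − 9 ≡ 0 (mod 11). Hence c = [9, 0, 6, 10, 1].
  Check: interpolating c through the α_i gives m(x) = 4 + 8·x (degree < 2) with m(α_i) = c_i for every i, so c is indeed a codeword.


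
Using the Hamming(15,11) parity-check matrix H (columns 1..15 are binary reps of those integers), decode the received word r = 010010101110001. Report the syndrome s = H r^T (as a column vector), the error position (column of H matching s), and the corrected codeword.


s = (0, 1, 1, 1)^T, error position = 7, corrected codeword c = 010010001110001

Compute s = H r^T mod 2 one row at a time:
  s_1 = 0 + 1 + 1 + 1 + 0 + 0 + 0 + 1 = 4 ≡ 0 (mod 2).
  s_2 = 0 + 1 + 0 + 1 + 0 + 0 + 0 + 1 = 3 ≡ 1 (mod 2).
  s_3 = 1 + 0 + 0 + 1 + 1 + 1 + 0 + 1 = 5 ≡ 1 (mod 2).
  s_4 = 0 + 0 + 1 + 1 + 1 + 1 + 0 + 1 = 5 ≡ 1 (mod 2).
s = (0, 1, 1, 1)^T — this equals column 7 of H (binary 0111), so error is at position 7.
Correct: flip bit 7 of r = 010010101110001 to get c = 010010001110001.


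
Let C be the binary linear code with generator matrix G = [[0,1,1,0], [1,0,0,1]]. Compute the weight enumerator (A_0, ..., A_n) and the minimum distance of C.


Weight distribution: A_0 = 1, A_2 = 2, A_4 = 1. Minimum distance d = 2.

Enumerate all 2^2 = 4 messages m ∈ F_2^2.
For each, compute codeword c = mG in F_2^4, then tally its weight.
  m = 00 → c = 0000, weight = 0.
  m = 10 → c = 0110, weight = 2.
  m = 01 → c = 1001, weight = 2.
  m = 11 → c = 1111, weight = 4.
Tally weights:
  weight 0: 1 codewords.
  weight 2: 2 codewords.
  weight 4: 1 codewords.
Minimum distance d = smallest w > 0 with A_w > 0 = 2.
Sanity: Σ A_w = 4 = 2^2 = 4 ✓.


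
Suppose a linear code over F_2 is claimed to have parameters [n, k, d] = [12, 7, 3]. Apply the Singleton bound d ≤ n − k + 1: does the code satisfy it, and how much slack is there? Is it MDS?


Singleton RHS = n − k + 1 = 6, slack = 3, bound satisfied, not MDS.

Singleton bound: d ≤ n − k + 1.
Here n = 12, k = 7, so n − k + 1 = 6.
Given d = 3, check d ≤ 6: YES.
Slack = (n − k + 1) − d = 3.
The code is NOT MDS (slack = 3 > 0).
Description: the claimed parameters are [12, 7, 3]_2; such a code would be non-MDS.


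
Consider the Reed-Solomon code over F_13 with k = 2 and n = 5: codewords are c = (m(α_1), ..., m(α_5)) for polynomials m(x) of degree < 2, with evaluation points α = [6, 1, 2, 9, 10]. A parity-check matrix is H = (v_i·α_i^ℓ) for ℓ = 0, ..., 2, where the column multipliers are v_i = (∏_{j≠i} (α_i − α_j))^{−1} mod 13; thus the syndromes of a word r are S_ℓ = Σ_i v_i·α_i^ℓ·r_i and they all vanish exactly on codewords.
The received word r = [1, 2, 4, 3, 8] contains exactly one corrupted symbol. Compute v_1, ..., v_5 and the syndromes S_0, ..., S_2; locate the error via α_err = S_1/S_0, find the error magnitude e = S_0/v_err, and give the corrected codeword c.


S = (1, 2, 4), error at position 3, error magnitude e = 10, c = [1, 2, 7, 3, 8].

Step 1: column multipliers v_i = (∏_{j≠i}(α_i − α_j))^{−1} mod 13.
  i = 1 (α = 6): (6−1)(6−2)(6−9)(6−10) = 5·4·(−3)·(−4) = 240 ≡ 6, so v_1 = 6^{−1} = 11 (mod 13).
  i = 2 (α = 1): (1−6)(1−2)(1−9)(1−10) = (−5)·(−1)·(−8)·(−9) = 360 ≡ 9, so v_2 = 9^{−1} = 3 (mod 13).
  i = 3 (α = 2): (2−6)(2−1)(2−9)(2−10) = (−4)·1·(−7)·(−8) = −224 ≡ 10, so v_3 = 10^{−1} = 4 (mod 13).
  i = 4 (α = 9): (9−6)(9−1)(9−2)(9−10) = 3·8·7·(−1) = −168 ≡ 1, so v_4 = 1^{−1} = 1 (mod 13).
  i = 5 (α = 10): (10−6)(10−1)(10−2)(10−9) = 4·9·8·1 = 288 ≡ 2, so v_5 = 2^{−1} = 7 (mod 13).
  v = [11, 3, 4, 1, 7].
Step 2: syndromes of r = [1, 2, 4, 3, 8] (all sums mod 13).
  S_0 = Σ v_i r_i = 11·1 + 3·2 + 4·4 + 1·3 + 7·8 = 92 ≡ 1.
  S_1 = Σ v_i α_i r_i = 11·6·1 + 3·1·2 + 4·2·4 + 1·9·3 + 7·10·8 = 691 ≡ 2.
  α_i^2 mod 13 = [10, 1, 4, 3, 9].
  S_2 = Σ v_i α_i^2 r_i = 11·10·1 + 3·1·2 + 4·4·4 + 1·3·3 + 7·9·8 = 693 ≡ 4.
  S = (1, 2, 4) ≠ 0, so r is not a codeword (an error is present).
Step 3: locate the error. For a single error e at position i, S_ℓ = v_i·e·α_i^ℓ, so α_err = S_1/S_0.
  S_0^{−1} = 1^{−1} = 1 (mod 13), so α_err = 2·1 = 2 ≡ 2 = α_3. Error position i = 3.
  Consistency check: S_2/S_1 = 4·7 = 28 ≡ 2 = α_err ✓ (single-error assumption holds).
Step 4: error magnitude e = S_0/v_3 = S_0·∏_{j≠3}(α_3 − α_j) = 1·10 = 10 ≡ 10 (mod 13).
Step 5: correct position 3: c_3 = r_3 − e = 4 − 10 ≡ 7 (mod 13). Hence c = [1, 2, 7, 3, 8].
  Check: interpolating c through the α_i gives m(x) = 10 + 5·x (degree < 2) with m(α_i) = c_i for every i, so c is indeed a codeword.
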